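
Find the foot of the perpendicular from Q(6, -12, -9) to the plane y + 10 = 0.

The perpendicular from Q has direction n = (0, 1, 0): r = (6, -12, -9) + μ(0, 1, 0).
Substitute into the plane: n·(Q + μn) = -10 gives -12 + 1μ = -10, so μ = 2.
Foot = (6, -12, -9) + 2·(0, 1, 0) = (6, -10, -9).

(6, -10, -9)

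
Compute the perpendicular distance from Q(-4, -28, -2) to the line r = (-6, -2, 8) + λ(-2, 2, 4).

6√11

Direction vector d = (-2, 2, 4).
AP = (2, -26, -10); AP·d = -96, |AP|² = 780, |d|² = 24.
distance² = |AP|² − (AP·d)²/|d|² = 780 − 9216/24 = 396, so the distance is 6√11.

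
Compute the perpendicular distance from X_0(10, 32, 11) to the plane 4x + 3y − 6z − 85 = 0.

d = |4·10 + 3·32 + (-6)·11 − 85| / √(16 + 9 + 36) = |-15| / √61 = 15/√61.

15√61/61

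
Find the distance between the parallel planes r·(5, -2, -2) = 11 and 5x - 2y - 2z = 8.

3/√33

Both planes have normal n = (5, -2, -2), |n| = √33. Any point on the first plane is at distance |8 − 11|/|n| = 3/√33 from the second.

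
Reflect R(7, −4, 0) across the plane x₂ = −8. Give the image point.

(7, -12, 0)

With n = (0, 1, 0), the signed offset is (n·R − (-8))/|n|² = 4/1 = 4.
R' = R − 2t·n = (7, −4, 0) − 8·(0, 1, 0) = (7, −12, 0).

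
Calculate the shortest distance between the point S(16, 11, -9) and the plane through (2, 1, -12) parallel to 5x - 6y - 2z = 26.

4/√65

Parallel planes share the normal n = (5, -6, -2); since (2, 1, -12) lies on the plane, its equation is 5x - 6y - 2z = 28.
Then n·(16, 11, -9) - 28 = 4.
|n| = √(25 + 36 + 4) = √65, so the distance is |4|/√65 = 4√65/65.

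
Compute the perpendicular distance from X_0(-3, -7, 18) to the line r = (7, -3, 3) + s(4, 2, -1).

2√38

Direction vector d = (4, 2, -1).
AP = (-10, -4, 15); AP·d = -63, |AP|² = 341, |d|² = 21.
distance² = |AP|² − (AP·d)²/|d|² = 341 − 3969/21 = 152, so the distance is 2√38.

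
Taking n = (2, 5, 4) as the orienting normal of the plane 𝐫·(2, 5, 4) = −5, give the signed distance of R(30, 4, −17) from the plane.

n·R − (-5) = 17.
|n| = 3√5, so the signed distance is 17√5/15.

17√5/15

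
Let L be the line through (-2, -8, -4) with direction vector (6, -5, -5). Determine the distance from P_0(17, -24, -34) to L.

√141

Direction vector d = (6, -5, -5).
AP = (19, -16, -30); AP·d = 344, |AP|² = 1517, |d|² = 86.
distance² = |AP|² − (AP·d)²/|d|² = 1517 − 118336/86 = 141, so the distance is √141.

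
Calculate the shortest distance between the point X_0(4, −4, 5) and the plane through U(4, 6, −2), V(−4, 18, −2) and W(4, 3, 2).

19√61/61

UV = (−8, 12, 0) and UW = (0, −3, 4), so a normal is n = UV × UW = (48, 32, 24).
n = (48, 32, 24); n·P − 336 = -152; |n| = 8√61; distance = 152/(8√61) = 19√61/61.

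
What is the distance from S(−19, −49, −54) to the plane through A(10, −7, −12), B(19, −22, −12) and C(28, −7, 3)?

19/√70

AB = (9, −15, 0) and AC = (18, 0, 15), so a normal is n = AB × AC = (−225, −135, 270).
Then n·(−19, −49, −54) − (−4545) = 855.
|n| = √(50625 + 18225 + 72900) = 45√70, so the distance is |855|/(45√70) = 19√70/70.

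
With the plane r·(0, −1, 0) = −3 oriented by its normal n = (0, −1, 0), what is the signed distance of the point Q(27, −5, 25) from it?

n·Q − (-3) = 8.
|n| = 1, so the signed distance is 8/1 = 8.

8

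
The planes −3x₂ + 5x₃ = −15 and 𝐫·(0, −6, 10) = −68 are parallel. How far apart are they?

19√34/34

Divide the second equation by 2 to match normals: −3x₂ + 5x₃ = -34.
With common normal n = (0, −3, 5) (|n| = √34), the distance is |(-15) − (-34)|/|n| = 19/√34.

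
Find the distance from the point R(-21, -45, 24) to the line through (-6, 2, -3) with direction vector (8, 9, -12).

Direction vector d = (8, 9, -12).
AP = (-15, -47, 27), and AP × d = (321, 36, 241).
|AP × d|² = 162418 and |d|² = 289, so the distance is √(162418/289) = √562.

√562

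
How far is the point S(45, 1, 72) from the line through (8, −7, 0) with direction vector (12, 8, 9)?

Direction vector d = (12, 8, 9).
AP = (37, 8, 72), and AP × d = (−504, 531, 200).
|AP × d|² = 575977 and |d|² = 289, so the distance is √(575977/289) = √1993.

√1993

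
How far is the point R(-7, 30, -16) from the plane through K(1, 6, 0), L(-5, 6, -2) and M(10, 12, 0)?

KL = (-6, 0, -2) and KM = (9, 6, 0), so a normal is n = KL × KM = (12, -18, -36).
Then n·(-7, 30, -16) - (-96) = 48.
|n| = √(144 + 324 + 1296) = 42, so the distance is |48|/42 = 8/7.

8/7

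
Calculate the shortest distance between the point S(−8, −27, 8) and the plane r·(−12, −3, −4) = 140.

d = |(-12)·(-8) + (-3)·(-27) + (-4)·8 − 140| / √(144 + 9 + 16) = |5| / 13 = 5/13.

5/13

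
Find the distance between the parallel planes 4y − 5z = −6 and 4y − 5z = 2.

Both planes have normal n = (0, 4, −5), |n| = √41. Any point on the first plane is at distance |2 − (-6)|/|n| = 8/√41 = 8√41/41 from the second.

8/√41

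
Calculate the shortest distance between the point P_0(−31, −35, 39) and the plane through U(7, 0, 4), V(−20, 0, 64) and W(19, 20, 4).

1

UV = (−27, 0, 60) and UW = (12, 20, 0), so a normal is n = UV × UW = (−1200, 720, −540).
d = |(-1200)·(-31) + 720·(-35) + (-540)·39 − (-10560)| / √(1440000 + 518400 + 291600) = |1500| / 1500 = 1.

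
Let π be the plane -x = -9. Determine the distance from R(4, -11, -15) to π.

Normal vector n = (-1, 0, 0), and n·(4, -11, -15) - (-9) = 5.
|n| = √(1 + 0 + 0) = 1, so the distance is |5|/1 = 5.

5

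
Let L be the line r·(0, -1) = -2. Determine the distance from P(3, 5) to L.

d = |0·3 + (-1)·5 − (-2)| / √(0 + 1) = |-3|/1 = 3.

3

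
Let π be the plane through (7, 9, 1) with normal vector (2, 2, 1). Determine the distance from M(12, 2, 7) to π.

2/3

The plane has equation n·(r − (7, 9, 1)) = 0, i.e. n·r = 33.
d = |2·12 + 2·2 + 1·7 − 33| / √(4 + 4 + 1) = |2| / 3 = 2/3.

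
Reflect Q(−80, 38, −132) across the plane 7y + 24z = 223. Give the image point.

(-80, 108, 108)

n = (0, 7, 24), |n|² = 625, n·Q − 223 = -3125, so t = -3125/625 = -5.
Foot F = Q − (-5)·n = (−80, 73, −12); the reflection is 2F − Q = (−80, 108, 108).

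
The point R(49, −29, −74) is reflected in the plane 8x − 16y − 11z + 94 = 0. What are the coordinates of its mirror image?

(-15, 99, 14)

n = (8, −16, −11), |n|² = 441, n·R − (-94) = 1764, so t = 1764/441 = 4.
Foot F = R − 4·n = (17, 35, −30); the reflection is 2F − R = (−15, 99, 14).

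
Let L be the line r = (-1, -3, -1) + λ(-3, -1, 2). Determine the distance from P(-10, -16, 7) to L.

Direction vector d = (-3, -1, 2).
AP = (-9, -13, 8); AP·d = 56, |AP|² = 314, |d|² = 14.
distance² = |AP|² − (AP·d)²/|d|² = 314 − 3136/14 = 90, so the distance is 3√10.

3√10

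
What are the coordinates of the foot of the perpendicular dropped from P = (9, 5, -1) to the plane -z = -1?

The perpendicular from P has direction n = (0, 0, -1): r = (9, 5, -1) + λ(0, 0, -1).
Substitute into the plane: n·(P + λn) = -1 gives 1 + 1λ = -1, so λ = -2.
Foot = (9, 5, -1) + (-2)·(0, 0, -1) = (9, 5, 1).

(9, 5, 1)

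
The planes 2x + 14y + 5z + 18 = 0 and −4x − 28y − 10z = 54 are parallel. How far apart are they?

Divide the second equation by -2 to match normals: 2x + 14y + 5z = -27.
Both planes have normal n = (2, 14, 5), |n| = 15. Any point on the first plane is at distance |(-27) − (-18)|/|n| = 9/15 = 3/5 from the second.

3/5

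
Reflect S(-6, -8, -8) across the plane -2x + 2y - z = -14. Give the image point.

(2, -16, -4)

With n = (-2, 2, -1), the signed offset is (n·S − (-14))/|n|² = 18/9 = 2.
S' = S − 2t·n = (-6, -8, -8) − 4·(-2, 2, -1) = (2, -16, -4).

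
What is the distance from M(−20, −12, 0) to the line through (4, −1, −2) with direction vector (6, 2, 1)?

3√5

Direction vector d = (6, 2, 1).
AP = (−24, −11, 2), and AP × d = (−15, 36, 18).
|AP × d|² = 1845 and |d|² = 41, so the distance is √(1845/41) = √45 = 3√5.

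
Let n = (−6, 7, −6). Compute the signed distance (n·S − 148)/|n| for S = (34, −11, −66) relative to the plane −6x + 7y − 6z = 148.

n·S − 148 = -33.
|n| = 11, so the signed distance is -33/11 = -3.

-3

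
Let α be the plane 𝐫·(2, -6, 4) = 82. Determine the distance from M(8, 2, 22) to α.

5√14/14

d = |2·8 + (-6)·2 + 4·22 − 82| / √(4 + 36 + 16) = |10| / (2√14) = 5/√14.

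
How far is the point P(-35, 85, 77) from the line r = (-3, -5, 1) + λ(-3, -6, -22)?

Direction vector d = (-3, -6, -22).
AP = (-32, 90, 76); AP·d = -2116, |AP|² = 14900, |d|² = 529.
distance² = |AP|² − (AP·d)²/|d|² = 14900 − 4477456/529 = 6436, so the distance is 2√1609.

2√1609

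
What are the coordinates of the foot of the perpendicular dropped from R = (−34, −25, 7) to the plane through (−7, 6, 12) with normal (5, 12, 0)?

(-19, 11, 7)

n = (5, 12, 0), |n|² = 169, and n·R − 37 = -507.
t = -507/169 = -3, so the foot is R − t·n = (−34, −25, 7) − (-3)·(5, 12, 0) = (−19, 11, 7).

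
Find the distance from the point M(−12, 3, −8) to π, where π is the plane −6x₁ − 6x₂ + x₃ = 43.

d = |(-6)·(-12) + (-6)·3 + 1·(-8) − 43| / √(36 + 36 + 1) = |3| / √73 = 3√73/73.

3/√73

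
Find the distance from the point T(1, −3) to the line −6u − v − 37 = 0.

d = |(-6)·1 + (-1)·(-3) − 37| / √(36 + 1) = |-40|/√37 = 40√37/37.

40√37/37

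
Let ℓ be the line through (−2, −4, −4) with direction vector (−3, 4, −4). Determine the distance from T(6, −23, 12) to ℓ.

5

Direction vector d = (−3, 4, −4).
AP = (8, −19, 16), and AP × d = (12, −16, −25).
|AP × d|² = 1025 and |d|² = 41, so the distance is √(1025/41) = √25 = 5.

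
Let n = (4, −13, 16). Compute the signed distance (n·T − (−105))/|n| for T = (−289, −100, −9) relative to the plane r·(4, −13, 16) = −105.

5

n·T − (-105) = 105.
|n| = 21, so the signed distance is 105/21 = 5.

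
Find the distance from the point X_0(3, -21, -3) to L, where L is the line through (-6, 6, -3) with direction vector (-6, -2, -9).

9√10

Direction vector d = (-6, -2, -9).
AP = (9, -27, 0); AP·d = 0, |AP|² = 810, |d|² = 121.
distance² = |AP|² − (AP·d)²/|d|² = 810 − 0/121 = 810, so the distance is 9√10.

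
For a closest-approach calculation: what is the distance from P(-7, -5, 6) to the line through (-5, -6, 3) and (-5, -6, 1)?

√5

A direction vector is d = (0, 0, -2).
AP = (-2, 1, 3); AP·d = -6, |AP|² = 14, |d|² = 4.
distance² = |AP|² − (AP·d)²/|d|² = 14 − 36/4 = 5, so the distance is √5.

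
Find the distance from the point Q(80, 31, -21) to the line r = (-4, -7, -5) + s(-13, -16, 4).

10√17

Direction vector d = (-13, -16, 4).
AP = (84, 38, -16); AP·d = -1764, |AP|² = 8756, |d|² = 441.
distance² = |AP|² − (AP·d)²/|d|² = 8756 − 3111696/441 = 1700, so the distance is 10√17.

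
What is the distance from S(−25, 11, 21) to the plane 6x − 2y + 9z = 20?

3/11

Normal vector n = (6, −2, 9), and n·(−25, 11, 21) − 20 = −3.
|n| = √(36 + 4 + 81) = 11, so the distance is |-3|/11 = 3/11.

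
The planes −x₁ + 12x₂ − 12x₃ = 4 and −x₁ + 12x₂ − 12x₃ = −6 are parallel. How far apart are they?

With common normal n = (−1, 12, −12) (|n| = 17), the distance is |4 − (-6)|/|n| = 10/17.

10/17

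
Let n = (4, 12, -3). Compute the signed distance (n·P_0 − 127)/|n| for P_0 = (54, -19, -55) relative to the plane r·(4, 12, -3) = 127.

2

n·P_0 − 127 = 26.
|n| = 13, so the signed distance is 26/13 = 2.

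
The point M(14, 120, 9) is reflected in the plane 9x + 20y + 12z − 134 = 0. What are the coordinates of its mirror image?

(-58, -40, -87)

With n = (9, 20, 12), the signed offset is (n·M − 134)/|n|² = 2500/625 = 4.
M' = M − 2t·n = (14, 120, 9) − 8·(9, 20, 12) = (−58, −40, −87).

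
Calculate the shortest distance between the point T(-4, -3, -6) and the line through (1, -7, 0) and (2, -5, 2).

2√17

A direction vector is d = (1, 2, 2).
AP = (-5, 4, -6), and AP × d = (20, 4, -14).
|AP × d|² = 612 and |d|² = 9, so the distance is √(612/9) = √68 = 2√17.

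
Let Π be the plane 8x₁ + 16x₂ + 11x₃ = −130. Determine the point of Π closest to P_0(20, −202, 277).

(380/21, -4322/21, 5762/21)

The perpendicular from P_0 has direction n = (8, 16, 11): r = (20, −202, 277) + μ(8, 16, 11).
Substitute into the plane: n·(P_0 + μn) = -130 gives -25 + 441μ = -130, so μ = -5/21.
Foot = (20, −202, 277) + (-5/21)·(8, 16, 11) = (380/21, −4322/21, 5762/21).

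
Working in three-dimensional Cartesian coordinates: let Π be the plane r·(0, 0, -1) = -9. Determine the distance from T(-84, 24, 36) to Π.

n = (0, 0, -1); n·P − (-9) = -27; |n| = 1; distance = 27/1 = 27.

27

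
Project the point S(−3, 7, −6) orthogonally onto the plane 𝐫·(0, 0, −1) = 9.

n = (0, 0, −1), |n|² = 1, and n·S − 9 = -3.
t = -3/1 = -3, so the foot is S − t·n = (−3, 7, −6) − (-3)·(0, 0, −1) = (−3, 7, −9).

(-3, 7, -9)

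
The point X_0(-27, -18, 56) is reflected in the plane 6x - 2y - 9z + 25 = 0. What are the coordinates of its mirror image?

With n = (6, -2, -9), the signed offset is (n·X_0 − (-25))/|n|² = -605/121 = -5.
X_0' = X_0 − 2t·n = (-27, -18, 56) − (-10)·(6, -2, -9) = (33, -38, -34).

(33, -38, -34)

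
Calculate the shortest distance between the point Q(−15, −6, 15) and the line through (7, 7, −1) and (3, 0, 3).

6√5

A direction vector is d = (−4, −7, 4).
AP = (−22, −13, 16); AP·d = 243, |AP|² = 909, |d|² = 81.
distance² = |AP|² − (AP·d)²/|d|² = 909 − 59049/81 = 180, so the distance is 6√5.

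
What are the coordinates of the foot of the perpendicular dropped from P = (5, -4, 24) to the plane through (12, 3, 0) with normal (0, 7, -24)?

n = (0, 7, -24), |n|² = 625, and n·P − 21 = -625.
t = -625/625 = -1, so the foot is P − t·n = (5, -4, 24) − (-1)·(0, 7, -24) = (5, 3, 0).

(5, 3, 0)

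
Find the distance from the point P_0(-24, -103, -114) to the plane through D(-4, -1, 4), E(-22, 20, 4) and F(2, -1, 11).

DE = (-18, 21, 0) and DF = (6, 0, 7), so a normal is n = DE × DF = (147, 126, -126).
Then n·(-24, -103, -114) - (-1218) = -924.
|n| = √(21609 + 15876 + 15876) = 231, so the distance is |-924|/231 = 4.

4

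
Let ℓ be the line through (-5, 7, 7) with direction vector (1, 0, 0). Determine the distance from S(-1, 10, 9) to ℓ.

Direction vector d = (1, 0, 0).
AP = (4, 3, 2), and AP × d = (0, 2, -3).
|AP × d|² = 13 and |d|² = 1, so the distance is √13.

√13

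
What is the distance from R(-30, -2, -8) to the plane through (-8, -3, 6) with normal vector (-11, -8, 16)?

The plane has equation n·(r − (-8, -3, 6)) = 0, i.e. n·r = 208.
Then n·(-30, -2, -8) - 208 = 10.
|n| = √(121 + 64 + 256) = 21, so the distance is |10|/21 = 10/21.

10/21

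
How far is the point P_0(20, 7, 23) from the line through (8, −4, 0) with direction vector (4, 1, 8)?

√65

Direction vector d = (4, 1, 8).
AP = (12, 11, 23); AP·d = 243, |AP|² = 794, |d|² = 81.
distance² = |AP|² − (AP·d)²/|d|² = 794 − 59049/81 = 65, so the distance is √65.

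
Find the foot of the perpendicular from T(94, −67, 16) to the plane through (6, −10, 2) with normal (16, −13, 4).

(14, -2, -4)

The perpendicular from T has direction n = (16, −13, 4): r = (94, −67, 16) + t(16, −13, 4).
Substitute into the plane: n·(T + tn) = 234 gives 2439 + 441t = 234, so t = -5.
Foot = (94, −67, 16) + (-5)·(16, −13, 4) = (14, −2, −4).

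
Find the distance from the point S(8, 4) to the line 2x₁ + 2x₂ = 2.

11/√2

d = |2·8 + 2·4 − 2| / √(4 + 4) = |22|/(2√2) = 11/√2.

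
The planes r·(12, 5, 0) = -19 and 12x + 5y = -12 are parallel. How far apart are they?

7/13

With common normal n = (12, 5, 0) (|n| = 13), the distance is |(-19) − (-12)|/|n| = 7/13.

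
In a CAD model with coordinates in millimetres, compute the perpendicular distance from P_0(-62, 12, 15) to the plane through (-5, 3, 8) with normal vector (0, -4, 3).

3

The plane has equation n·(r − (-5, 3, 8)) = 0, i.e. n·r = 12.
n = (0, -4, 3); n·P − 12 = -15; |n| = 5; distance = 15/5 = 3.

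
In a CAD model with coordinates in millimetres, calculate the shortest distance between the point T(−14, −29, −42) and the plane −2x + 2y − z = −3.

5

Normal vector n = (−2, 2, −1), and n·(−14, −29, −42) − (−3) = 15.
|n| = √(4 + 4 + 1) = 3, so the distance is |15|/3 = 5.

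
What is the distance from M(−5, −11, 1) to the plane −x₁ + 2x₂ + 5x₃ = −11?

1/√30

Normal vector n = (−1, 2, 5), and n·(−5, −11, 1) − (−11) = −1.
|n| = √(1 + 4 + 25) = √30, so the distance is |-1|/√30 = √30/30.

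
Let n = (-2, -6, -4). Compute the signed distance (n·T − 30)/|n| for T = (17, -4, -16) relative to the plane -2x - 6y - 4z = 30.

6√14/7

n·T − 30 = 24.
|n| = 2√14, so the signed distance is 6√14/7.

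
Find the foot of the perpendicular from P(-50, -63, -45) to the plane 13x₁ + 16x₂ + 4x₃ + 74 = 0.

The perpendicular from P has direction n = (13, 16, 4): r = (-50, -63, -45) + t(13, 16, 4).
Substitute into the plane: n·(P + tn) = -74 gives -1838 + 441t = -74, so t = 4.
Foot = (-50, -63, -45) + 4·(13, 16, 4) = (2, 1, -29).

(2, 1, -29)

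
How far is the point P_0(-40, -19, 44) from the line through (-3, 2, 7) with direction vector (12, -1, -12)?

17√2

Direction vector d = (12, -1, -12).
AP = (-37, -21, 37); AP·d = -867, |AP|² = 3179, |d|² = 289.
distance² = |AP|² − (AP·d)²/|d|² = 3179 − 751689/289 = 578, so the distance is 17√2.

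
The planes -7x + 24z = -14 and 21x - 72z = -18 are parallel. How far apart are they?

4/5

Divide the second equation by -3 to match normals: -7x + 24z = 6.
With common normal n = (-7, 0, 24) (|n| = 25), the distance is |(-14) − 6|/|n| = 20/25 = 4/5.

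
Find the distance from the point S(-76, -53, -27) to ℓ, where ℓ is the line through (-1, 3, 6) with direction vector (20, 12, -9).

Direction vector d = (20, 12, -9).
AP = (-75, -56, -33), and AP × d = (900, -1335, 220).
|AP × d|² = 2640625 and |d|² = 625, so the distance is √(2640625/625) = √4225 = 65.

65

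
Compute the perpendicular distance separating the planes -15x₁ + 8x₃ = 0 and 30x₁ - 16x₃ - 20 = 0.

Divide the second equation by -2 to match normals: -15x₁ + 8x₃ = -10.
Both planes have normal n = (-15, 0, 8), |n| = 17. Any point on the first plane is at distance |(-10) − 0|/|n| = 10/17 from the second.

10/17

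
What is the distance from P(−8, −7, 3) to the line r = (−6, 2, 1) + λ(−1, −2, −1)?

Direction vector d = (−1, −2, −1).
AP = (−2, −9, 2), and AP × d = (13, −4, −5).
|AP × d|² = 210 and |d|² = 6, so the distance is √(210/6) = √35.

√35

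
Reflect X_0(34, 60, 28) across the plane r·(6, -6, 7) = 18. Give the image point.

(350/11, 684/11, 280/11)

With n = (6, -6, 7), the signed offset is (n·X_0 − 18)/|n|² = 22/121 = 2/11.
X_0' = X_0 − 2t·n = (34, 60, 28) − (4/11)·(6, -6, 7) = (350/11, 684/11, 280/11).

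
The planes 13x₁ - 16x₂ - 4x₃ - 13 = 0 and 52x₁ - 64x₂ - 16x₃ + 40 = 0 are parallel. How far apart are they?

23/21

Divide the second equation by 4 to match normals: 13x₁ - 16x₂ - 4x₃ = -10.
With common normal n = (13, -16, -4) (|n| = 21), the distance is |13 − (-10)|/|n| = 23/21.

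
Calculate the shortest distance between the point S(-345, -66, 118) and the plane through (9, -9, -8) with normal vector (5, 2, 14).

8

The plane has equation n·(r − (9, -9, -8)) = 0, i.e. n·r = -85.
n = (5, 2, 14); n·P − (-85) = -120; |n| = 15; distance = 120/15 = 8.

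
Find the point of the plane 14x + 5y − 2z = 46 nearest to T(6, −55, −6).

n = (14, 5, −2), |n|² = 225, and n·T − 46 = -225.
t = -225/225 = -1, so the foot is T − t·n = (6, −55, −6) − (-1)·(14, 5, −2) = (20, −50, −8).

(20, -50, -8)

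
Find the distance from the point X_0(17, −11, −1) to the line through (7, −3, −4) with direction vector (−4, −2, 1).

Direction vector d = (−4, −2, 1).
AP = (10, −8, 3); AP·d = -21, |AP|² = 173, |d|² = 21.
distance² = |AP|² − (AP·d)²/|d|² = 173 − 441/21 = 152, so the distance is 2√38.

2√38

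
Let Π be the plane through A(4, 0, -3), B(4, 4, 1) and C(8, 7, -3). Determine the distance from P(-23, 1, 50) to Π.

AB = (0, 4, 4) and AC = (4, 7, 0), so a normal is n = AB × AC = (-28, 16, -16).
n = (-28, 16, -16); n·P − (-64) = -76; |n| = 36; distance = 76/36 = 19/9.

19/9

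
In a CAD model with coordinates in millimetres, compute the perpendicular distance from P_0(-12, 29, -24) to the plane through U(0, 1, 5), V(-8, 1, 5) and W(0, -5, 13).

UV = (-8, 0, 0) and UW = (0, -6, 8), so a normal is n = UV × UW = (0, 64, 48).
n = (0, 64, 48); n·P − 304 = 400; |n| = 80; distance = 400/80 = 5.

5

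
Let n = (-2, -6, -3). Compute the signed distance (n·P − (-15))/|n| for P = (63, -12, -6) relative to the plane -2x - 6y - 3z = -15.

-3

n·P − (-15) = -21.
|n| = 7, so the signed distance is -21/7 = -3.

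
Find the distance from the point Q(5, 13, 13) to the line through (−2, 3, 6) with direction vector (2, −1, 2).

Direction vector d = (2, −1, 2).
AP = (7, 10, 7); AP·d = 18, |AP|² = 198, |d|² = 9.
distance² = |AP|² − (AP·d)²/|d|² = 198 − 324/9 = 162, so the distance is 9√2.

9√2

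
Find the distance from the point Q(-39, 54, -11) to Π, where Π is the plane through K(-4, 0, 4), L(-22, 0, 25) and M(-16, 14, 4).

1

KL = (-18, 0, 21) and KM = (-12, 14, 0), so a normal is n = KL × KM = (-294, -252, -252).
Then n·(-39, 54, -11) - 168 = 462.
|n| = √(86436 + 63504 + 63504) = 462, so the distance is |462|/462 = 1.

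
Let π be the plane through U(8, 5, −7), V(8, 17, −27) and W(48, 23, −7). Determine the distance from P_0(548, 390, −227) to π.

UV = (0, 12, −20) and UW = (40, 18, 0), so a normal is n = UV × UW = (360, −800, −480).
Then n·(548, 390, −227) − 2240 = −8000.
|n| = √(129600 + 640000 + 230400) = 1000, so the distance is |-8000|/1000 = 8.

8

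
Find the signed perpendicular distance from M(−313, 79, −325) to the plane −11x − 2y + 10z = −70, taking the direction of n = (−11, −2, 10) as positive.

n·M − (-70) = 105.
|n| = 15, so the signed distance is 105/15 = 7.

7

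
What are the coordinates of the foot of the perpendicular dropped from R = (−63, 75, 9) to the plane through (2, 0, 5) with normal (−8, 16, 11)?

The perpendicular from R has direction n = (−8, 16, 11): r = (−63, 75, 9) + λ(−8, 16, 11).
Substitute into the plane: n·(R + λn) = 39 gives 1803 + 441λ = 39, so λ = -4.
Foot = (−63, 75, 9) + (-4)·(−8, 16, 11) = (−31, 11, −35).

(-31, 11, -35)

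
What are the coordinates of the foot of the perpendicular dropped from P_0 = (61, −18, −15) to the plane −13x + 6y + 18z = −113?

(35, -6, 21)

n = (−13, 6, 18), |n|² = 529, and n·P_0 − (-113) = -1058.
t = -1058/529 = -2, so the foot is P_0 − t·n = (61, −18, −15) − (-2)·(−13, 6, 18) = (35, −6, 21).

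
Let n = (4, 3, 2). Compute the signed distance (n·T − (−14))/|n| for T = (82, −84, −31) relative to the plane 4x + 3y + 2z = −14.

n·T − (-14) = 28.
|n| = √29, so the signed distance is 28/√29.

28/√29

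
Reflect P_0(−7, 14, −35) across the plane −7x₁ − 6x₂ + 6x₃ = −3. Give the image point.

(-35, -10, -11)

n = (−7, −6, 6), |n|² = 121, n·P_0 − (-3) = -242, so t = -242/121 = -2.
Foot F = P_0 − (-2)·n = (−21, 2, −23); the reflection is 2F − P_0 = (−35, −10, −11).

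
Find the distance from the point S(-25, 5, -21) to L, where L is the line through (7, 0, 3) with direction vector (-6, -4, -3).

√649

Direction vector d = (-6, -4, -3).
AP = (-32, 5, -24); AP·d = 244, |AP|² = 1625, |d|² = 61.
distance² = |AP|² − (AP·d)²/|d|² = 1625 − 59536/61 = 649, so the distance is √649.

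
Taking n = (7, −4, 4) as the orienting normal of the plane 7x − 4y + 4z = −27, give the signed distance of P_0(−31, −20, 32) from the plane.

2

n·P_0 − (-27) = 18.
|n| = 9, so the signed distance is 18/9 = 2.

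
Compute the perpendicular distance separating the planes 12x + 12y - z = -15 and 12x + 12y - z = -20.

Both planes have normal n = (12, 12, -1), |n| = 17. Any point on the first plane is at distance |(-20) − (-15)|/|n| = 5/17 from the second.

5/17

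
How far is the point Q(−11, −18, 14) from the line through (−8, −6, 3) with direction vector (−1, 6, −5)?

Direction vector d = (−1, 6, −5).
AP = (−3, −12, 11); AP·d = -124, |AP|² = 274, |d|² = 62.
distance² = |AP|² − (AP·d)²/|d|² = 274 − 15376/62 = 26, so the distance is √26.

√26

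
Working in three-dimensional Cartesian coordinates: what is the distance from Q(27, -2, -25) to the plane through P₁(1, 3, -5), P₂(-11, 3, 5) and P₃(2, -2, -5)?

5/√62

P₁P₂ = (-12, 0, 10) and P₁P₃ = (1, -5, 0), so a normal is n = P₁P₂ × P₁P₃ = (50, 10, 60).
d = |50·27 + 10·(-2) + 60·(-25) − (-220)| / √(2500 + 100 + 3600) = |50| / (10√62) = 5√62/62.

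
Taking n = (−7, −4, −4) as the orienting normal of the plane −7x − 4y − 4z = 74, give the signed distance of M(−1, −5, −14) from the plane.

n·M − 74 = 9.
|n| = 9, so the signed distance is 9/9 = 1.

1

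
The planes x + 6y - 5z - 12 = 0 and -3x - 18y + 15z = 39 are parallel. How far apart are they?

Divide the second equation by -3 to match normals: x + 6y - 5z = -13.
Both planes have normal n = (1, 6, -5), |n| = √62. Any point on the first plane is at distance |(-13) − 12|/|n| = 25/√62 = 25√62/62 from the second.

25√62/62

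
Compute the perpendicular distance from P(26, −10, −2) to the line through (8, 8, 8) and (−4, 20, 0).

6√11

A direction vector is d = (−12, 12, −8).
AP = (18, −18, −10), and AP × d = (264, 264, 0).
|AP × d|² = 139392 and |d|² = 352, so the distance is √(139392/352) = √396 = 6√11.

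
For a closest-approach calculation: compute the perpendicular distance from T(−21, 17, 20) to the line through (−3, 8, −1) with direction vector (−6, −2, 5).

Direction vector d = (−6, −2, 5).
AP = (−18, 9, 21), and AP × d = (87, −36, 90).
|AP × d|² = 16965 and |d|² = 65, so the distance is √(16965/65) = √261 = 3√29.

3√29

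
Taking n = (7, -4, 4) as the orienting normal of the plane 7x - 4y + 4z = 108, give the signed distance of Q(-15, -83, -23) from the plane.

n·Q − 108 = 27.
|n| = 9, so the signed distance is 27/9 = 3.

3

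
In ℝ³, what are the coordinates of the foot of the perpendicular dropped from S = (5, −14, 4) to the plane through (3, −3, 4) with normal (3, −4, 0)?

(-1, -6, 4)

n = (3, −4, 0), |n|² = 25, and n·S − 21 = 50.
t = 50/25 = 2, so the foot is S − t·n = (5, −14, 4) − 2·(3, −4, 0) = (−1, −6, 4).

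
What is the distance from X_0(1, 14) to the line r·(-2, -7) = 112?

4√53

The normal to the line is n = (-2, -7) with |n| = √53.
|n·X_0 − 112| = |-100 − 112| = 212, so the distance is 212/√53 = 4√53.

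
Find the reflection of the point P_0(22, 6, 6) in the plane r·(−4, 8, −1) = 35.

n = (−4, 8, −1), |n|² = 81, n·P_0 − 35 = -81, so t = -81/81 = -1.
Foot F = P_0 − (-1)·n = (18, 14, 5); the reflection is 2F − P_0 = (14, 22, 4).

(14, 22, 4)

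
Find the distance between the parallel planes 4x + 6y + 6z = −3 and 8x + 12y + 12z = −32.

13√22/44

Divide the second equation by 2 to match normals: 4x + 6y + 6z = -16.
With common normal n = (4, 6, 6) (|n| = 2√22), the distance is |(-3) − (-16)|/|n| = 13/(2√22).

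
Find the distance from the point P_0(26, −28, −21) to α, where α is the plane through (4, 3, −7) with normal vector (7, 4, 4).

26/9

The plane has equation n·(r − (4, 3, −7)) = 0, i.e. n·r = 12.
Then n·(26, −28, −21) − 12 = −26.
|n| = √(49 + 16 + 16) = 9, so the distance is |-26|/9 = 26/9.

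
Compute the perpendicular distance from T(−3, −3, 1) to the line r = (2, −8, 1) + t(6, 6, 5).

5√2

Direction vector d = (6, 6, 5).
AP = (−5, 5, 0), and AP × d = (25, 25, −60).
|AP × d|² = 4850 and |d|² = 97, so the distance is √(4850/97) = √50 = 5√2.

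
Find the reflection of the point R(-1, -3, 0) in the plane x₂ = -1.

(-1, 1, 0)

n = (0, 1, 0), |n|² = 1, n·R − (-1) = -2, so t = -2/1 = -2.
Foot F = R − (-2)·n = (-1, -1, 0); the reflection is 2F − R = (-1, 1, 0).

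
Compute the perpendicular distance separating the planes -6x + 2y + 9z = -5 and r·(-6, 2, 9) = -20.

15/11

Both planes have normal n = (-6, 2, 9), |n| = 11. Any point on the first plane is at distance |(-20) − (-5)|/|n| = 15/11 from the second.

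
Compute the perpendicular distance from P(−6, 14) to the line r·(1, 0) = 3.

9

The normal to the line is n = (1, 0) with |n| = 1.
|n·P − 3| = |-6 − 3| = 9, so the distance is 9/1 = 9.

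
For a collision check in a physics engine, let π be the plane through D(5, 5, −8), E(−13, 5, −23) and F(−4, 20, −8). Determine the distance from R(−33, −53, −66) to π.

DE = (−18, 0, −15) and DF = (−9, 15, 0), so a normal is n = DE × DF = (225, 135, −270).
Then n·(−33, −53, −66) − 3960 = −720.
|n| = √(50625 + 18225 + 72900) = 45√70, so the distance is |-720|/(45√70) = 8√70/35.

16/√70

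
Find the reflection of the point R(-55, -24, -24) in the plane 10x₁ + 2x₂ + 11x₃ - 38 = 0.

With n = (10, 2, 11), the signed offset is (n·R − 38)/|n|² = -900/225 = -4.
R' = R − 2t·n = (-55, -24, -24) − (-8)·(10, 2, 11) = (25, -8, 64).

(25, -8, 64)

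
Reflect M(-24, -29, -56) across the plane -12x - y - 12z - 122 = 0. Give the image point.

(48, -23, 16)

n = (-12, -1, -12), |n|² = 289, n·M − 122 = 867, so t = 867/289 = 3.
Foot F = M − 3·n = (12, -26, -20); the reflection is 2F − M = (48, -23, 16).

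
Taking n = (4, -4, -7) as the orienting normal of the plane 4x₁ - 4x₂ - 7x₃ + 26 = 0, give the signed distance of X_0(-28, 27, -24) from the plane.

n·X_0 − (-26) = -26.
|n| = 9, so the signed distance is -26/9.

-26/9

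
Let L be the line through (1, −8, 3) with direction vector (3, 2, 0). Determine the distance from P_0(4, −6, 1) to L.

2

Direction vector d = (3, 2, 0).
AP = (3, 2, −2); AP·d = 13, |AP|² = 17, |d|² = 13.
distance² = |AP|² − (AP·d)²/|d|² = 17 − 169/13 = 4, so the distance is 2.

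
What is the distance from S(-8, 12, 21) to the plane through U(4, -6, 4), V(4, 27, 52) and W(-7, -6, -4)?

5/21

UV = (0, 33, 48) and UW = (-11, 0, -8), so a normal is n = UV × UW = (-264, -528, 363).
Then n·(-8, 12, 21) - 3564 = -165.
|n| = √(69696 + 278784 + 131769) = 693, so the distance is |-165|/693 = 5/21.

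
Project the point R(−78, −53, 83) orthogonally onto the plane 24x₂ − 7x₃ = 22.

The perpendicular from R has direction n = (0, 24, −7): r = (−78, −53, 83) + λ(0, 24, −7).
Substitute into the plane: n·(R + λn) = 22 gives -1853 + 625λ = 22, so λ = 3.
Foot = (−78, −53, 83) + 3·(0, 24, −7) = (−78, 19, 62).

(-78, 19, 62)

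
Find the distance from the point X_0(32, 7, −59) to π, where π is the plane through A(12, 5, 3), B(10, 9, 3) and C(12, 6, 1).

22/√21

AB = (−2, 4, 0) and AC = (0, 1, −2), so a normal is n = AB × AC = (−8, −4, −2).
Then n·(32, 7, −59) − (−122) = −44.
|n| = √(64 + 16 + 4) = 2√21, so the distance is |-44|/(2√21) = 22/√21.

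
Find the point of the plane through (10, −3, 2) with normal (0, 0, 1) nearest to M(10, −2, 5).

(10, -2, 2)

The perpendicular from M has direction n = (0, 0, 1): r = (10, −2, 5) + λ(0, 0, 1).
Substitute into the plane: n·(M + λn) = 2 gives 5 + 1λ = 2, so λ = -3.
Foot = (10, −2, 5) + (-3)·(0, 0, 1) = (10, −2, 2).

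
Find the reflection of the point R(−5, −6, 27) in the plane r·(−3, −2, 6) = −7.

(19, 10, -21)

With n = (−3, −2, 6), the signed offset is (n·R − (-7))/|n|² = 196/49 = 4.
R' = R − 2t·n = (−5, −6, 27) − 8·(−3, −2, 6) = (19, 10, −21).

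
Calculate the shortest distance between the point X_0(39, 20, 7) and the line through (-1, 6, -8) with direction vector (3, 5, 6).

√901

Direction vector d = (3, 5, 6).
AP = (40, 14, 15); AP·d = 280, |AP|² = 2021, |d|² = 70.
distance² = |AP|² − (AP·d)²/|d|² = 2021 − 78400/70 = 901, so the distance is √901.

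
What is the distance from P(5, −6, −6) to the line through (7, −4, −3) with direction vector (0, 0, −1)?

Direction vector d = (0, 0, −1).
AP = (−2, −2, −3), and AP × d = (2, −2, 0).
|AP × d|² = 8 and |d|² = 1, so the distance is √8 = 2√2.

2√2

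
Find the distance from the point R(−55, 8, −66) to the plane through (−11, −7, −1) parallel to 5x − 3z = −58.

25√34/34

Parallel planes share the normal n = (5, 0, −3); since (−11, −7, −1) lies on the plane, its equation is 5x − 3z = -52.
n = (5, 0, −3); n·P − (-52) = -25; |n| = √34; distance = 25/√34 = 25√34/34.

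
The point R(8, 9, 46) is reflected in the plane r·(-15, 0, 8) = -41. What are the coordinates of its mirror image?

n = (-15, 0, 8), |n|² = 289, n·R − (-41) = 289, so t = 289/289 = 1.
Foot F = R − 1·n = (23, 9, 38); the reflection is 2F − R = (38, 9, 30).

(38, 9, 30)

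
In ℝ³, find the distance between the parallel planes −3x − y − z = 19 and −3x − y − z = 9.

10√11/11

With common normal n = (−3, −1, −1) (|n| = √11), the distance is |19 − 9|/|n| = 10/√11.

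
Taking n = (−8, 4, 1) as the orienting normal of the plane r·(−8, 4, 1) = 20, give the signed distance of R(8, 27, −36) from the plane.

-4/3

n·R − 20 = -12.
|n| = 9, so the signed distance is -12/9 = -4/3.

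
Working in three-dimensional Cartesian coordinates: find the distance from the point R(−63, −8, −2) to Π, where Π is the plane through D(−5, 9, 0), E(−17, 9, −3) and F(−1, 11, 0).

16/√21

DE = (−12, 0, −3) and DF = (4, 2, 0), so a normal is n = DE × DF = (6, −12, −24).
Then n·(−63, −8, −2) − (−138) = −96.
|n| = √(36 + 144 + 576) = 6√21, so the distance is |-96|/(6√21) = 16√21/21.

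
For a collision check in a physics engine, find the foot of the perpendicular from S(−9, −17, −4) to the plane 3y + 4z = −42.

The perpendicular from S has direction n = (0, 3, 4): r = (−9, −17, −4) + λ(0, 3, 4).
Substitute into the plane: n·(S + λn) = -42 gives -67 + 25λ = -42, so λ = 1.
Foot = (−9, −17, −4) + 1·(0, 3, 4) = (−9, −14, 0).

(-9, -14, 0)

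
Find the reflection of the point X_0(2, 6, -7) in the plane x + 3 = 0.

With n = (1, 0, 0), the signed offset is (n·X_0 − (-3))/|n|² = 5/1 = 5.
X_0' = X_0 − 2t·n = (2, 6, -7) − 10·(1, 0, 0) = (-8, 6, -7).

(-8, 6, -7)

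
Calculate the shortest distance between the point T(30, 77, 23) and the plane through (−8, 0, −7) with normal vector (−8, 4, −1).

26/9

The plane has equation n·(r − (−8, 0, −7)) = 0, i.e. n·r = 71.
d = |(-8)·30 + 4·77 + (-1)·23 − 71| / √(64 + 16 + 1) = |-26| / 9 = 26/9.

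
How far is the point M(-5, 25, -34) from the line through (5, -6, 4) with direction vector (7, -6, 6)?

√569

Direction vector d = (7, -6, 6).
AP = (-10, 31, -38), and AP × d = (-42, -206, -157).
|AP × d|² = 68849 and |d|² = 121, so the distance is √(68849/121) = √569.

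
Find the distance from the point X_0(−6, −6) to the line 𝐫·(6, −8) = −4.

d = |6·(-6) + (-8)·(-6) − (-4)| / √(36 + 64) = |16|/10 = 8/5.

8/5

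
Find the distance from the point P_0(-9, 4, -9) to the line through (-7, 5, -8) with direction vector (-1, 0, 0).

√2

Direction vector d = (-1, 0, 0).
AP = (-2, -1, -1), and AP × d = (0, 1, -1).
|AP × d|² = 2 and |d|² = 1, so the distance is √2.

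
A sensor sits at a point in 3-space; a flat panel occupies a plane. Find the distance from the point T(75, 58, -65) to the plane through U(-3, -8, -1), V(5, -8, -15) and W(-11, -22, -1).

UV = (8, 0, -14) and UW = (-8, -14, 0), so a normal is n = UV × UW = (-196, 112, -112).
d = |(-196)·75 + 112·58 + (-112)·(-65) − (-196)| / √(38416 + 12544 + 12544) = |-728| / 252 = 26/9.

26/9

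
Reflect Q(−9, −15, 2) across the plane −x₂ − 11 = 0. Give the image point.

With n = (0, −1, 0), the signed offset is (n·Q − 11)/|n|² = 4/1 = 4.
Q' = Q − 2t·n = (−9, −15, 2) − 8·(0, −1, 0) = (−9, −7, 2).

(-9, -7, 2)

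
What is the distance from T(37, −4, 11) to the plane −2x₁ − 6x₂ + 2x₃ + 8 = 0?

Normal vector n = (−2, −6, 2), and n·(37, −4, 11) − (−8) = −20.
|n| = √(4 + 36 + 4) = 2√11, so the distance is |-20|/(2√11) = 10√11/11.

10√11/11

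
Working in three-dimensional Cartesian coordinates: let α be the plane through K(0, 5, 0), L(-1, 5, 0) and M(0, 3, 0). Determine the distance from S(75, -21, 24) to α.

KL = (-1, 0, 0) and KM = (0, -2, 0), so a normal is n = KL × KM = (0, 0, 2).
n = (0, 0, 2); n·P − 0 = 48; |n| = 2; distance = 48/2 = 24.

24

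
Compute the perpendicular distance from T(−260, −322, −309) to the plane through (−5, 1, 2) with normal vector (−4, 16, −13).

The plane has equation n·(r − (−5, 1, 2)) = 0, i.e. n·r = 10.
Then n·(−260, −322, −309) − 10 = −105.
|n| = √(16 + 256 + 169) = 21, so the distance is |-105|/21 = 5.

5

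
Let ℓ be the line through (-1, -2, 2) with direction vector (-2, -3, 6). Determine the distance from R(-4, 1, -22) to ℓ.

Direction vector d = (-2, -3, 6).
AP = (-3, 3, -24); AP·d = -147, |AP|² = 594, |d|² = 49.
distance² = |AP|² − (AP·d)²/|d|² = 594 − 21609/49 = 153, so the distance is 3√17.

3√17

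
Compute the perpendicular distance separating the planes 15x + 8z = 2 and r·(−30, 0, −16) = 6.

Divide the second equation by -2 to match normals: 15x + 8z = -3.
Both planes have normal n = (15, 0, 8), |n| = 17. Any point on the first plane is at distance |(-3) − 2|/|n| = 5/17 from the second.

5/17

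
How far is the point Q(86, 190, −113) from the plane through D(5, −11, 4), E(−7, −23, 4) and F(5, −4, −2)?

9

DE = (−12, −12, 0) and DF = (0, 7, −6), so a normal is n = DE × DF = (72, −72, −84).
Then n·(86, 190, −113) − 816 = 1188.
|n| = √(5184 + 5184 + 7056) = 132, so the distance is |1188|/132 = 9.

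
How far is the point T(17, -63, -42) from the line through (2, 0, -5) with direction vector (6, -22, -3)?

Direction vector d = (6, -22, -3).
AP = (15, -63, -37); AP·d = 1587, |AP|² = 5563, |d|² = 529.
distance² = |AP|² − (AP·d)²/|d|² = 5563 − 2518569/529 = 802, so the distance is √802.

√802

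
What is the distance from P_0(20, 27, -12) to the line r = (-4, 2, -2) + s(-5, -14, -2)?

√401

Direction vector d = (-5, -14, -2).
AP = (24, 25, -10), and AP × d = (-190, 98, -211).
|AP × d|² = 90225 and |d|² = 225, so the distance is √(90225/225) = √401.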